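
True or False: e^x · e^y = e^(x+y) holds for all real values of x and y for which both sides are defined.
Claim: e^x · e^y = e^(x+y).
Reasoning: This is the law of exponents for a common base: multiplying powers adds exponents. E.g. from the series, (Σ x^j/j!)(Σ y^k/k!) = Σ_m (Σ_{j+k=m} x^j y^k/(j!k!)) = Σ_m (x+y)^m/m! by the binomial theorem.
So the two sides agree for all real values of x and y for which both sides are defined.

Conclusion: True.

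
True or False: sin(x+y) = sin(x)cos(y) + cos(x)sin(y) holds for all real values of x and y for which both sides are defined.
True.

Claim: sin(x+y) = sin(x)cos(y) + cos(x)sin(y).
Reasoning: By Euler's formula e^(i(x+y)) = e^(ix)·e^(iy) = (cos x + i·sin x)(cos y + i·sin y). The imaginary part of the left side is sin(x+y); the imaginary part of the product is sin(x)cos(y) + cos(x)sin(y).
So the two sides agree for all real values of x and y for which both sides are defined.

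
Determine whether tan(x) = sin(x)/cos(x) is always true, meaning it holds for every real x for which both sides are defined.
Yes, this is an identity.

Claim: tan(x) = sin(x)/cos(x).
Reasoning: For an angle x whose terminal point on the unit circle is (cos x, sin x), tan(x) is defined as the ratio (second coordinate)/(first coordinate) = sin(x)/cos(x), wherever cos(x) ≠ 0.
So the two sides agree for every real x for which both sides are defined.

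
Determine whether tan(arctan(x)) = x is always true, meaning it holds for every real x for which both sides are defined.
Claim: tan(arctan(x)) = x.
Reasoning: For every real x, arctan(x) is by definition the angle in (-π/2, π/2) whose tangent equals x. Taking the tangent of that angle returns x.
So the two sides agree for every real x for which both sides are defined.

Conclusion: Yes, this is an identity.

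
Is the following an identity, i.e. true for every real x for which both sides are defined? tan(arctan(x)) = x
Yes, this is an identity.

Claim: tan(arctan(x)) = x.
Reasoning: For every real x, arctan(x) is by definition the angle in (-π/2, π/2) whose tangent equals x. Taking the tangent of that angle returns x.
So the two sides agree for every real x for which both sides are defined.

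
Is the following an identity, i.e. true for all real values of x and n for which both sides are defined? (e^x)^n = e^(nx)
Claim: (e^x)^n = e^(nx).
Reasoning: e^x is a positive real number, and for a positive base B and real exponent n, B^n = e^(n·ln B). With B = e^x, ln B = x, so (e^x)^n = e^(n·x).
So the two sides agree for all real values of x and n for which both sides are defined.

Conclusion: Yes, this is an identity.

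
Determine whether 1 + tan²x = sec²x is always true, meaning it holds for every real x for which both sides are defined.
Yes, this is an identity.

Claim: 1 + tan²x = sec²x.
Reasoning: Start from sin²x + cos²x = 1 and divide every term by cos²x (allowed wherever tan x and sec x are defined): tan²x + 1 = 1/cos²x = sec²x.
So the two sides agree for every real x for which both sides are defined.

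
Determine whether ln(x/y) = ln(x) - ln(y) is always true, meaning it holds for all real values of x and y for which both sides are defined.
Claim: ln(x/y) = ln(x) - ln(y).
Reasoning: Both sides are simultaneously defined only when x, y > 0. Write x = e^p, y = e^q. Then x/y = e^(p-q), so ln(x/y) = p - q = ln(x) - ln(y).
So the two sides agree for all real values of x and y for which both sides are defined.

Conclusion: Yes, this is an identity.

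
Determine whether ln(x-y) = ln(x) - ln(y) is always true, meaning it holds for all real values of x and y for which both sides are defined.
Claim: ln(x-y) = ln(x) - ln(y).
Test a specific point where both sides are defined: x = 3, y = 3/2.
LHS = ln(x-y) ≈ 0.4055
RHS = ln(x) - ln(y) ≈ 0.6931
Since 0.4055 ≠ 0.6931, the equation fails at this point, so it cannot hold for all real values of x and y for which both sides are defined.
ln(x) - ln(y) = ln(x/y), not ln(x-y).

Conclusion: No, this is NOT an identity.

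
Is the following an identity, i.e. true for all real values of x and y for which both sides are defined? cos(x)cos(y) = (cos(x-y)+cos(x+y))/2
Claim: cos(x)cos(y) = (cos(x-y)+cos(x+y))/2.
Reasoning: cos(x-y) = cos(x)cos(y) + sin(x)sin(y) and cos(x+y) = cos(x)cos(y) - sin(x)sin(y). Adding, cos(x-y) + cos(x+y) = 2cos(x)cos(y); divide by 2.
So the two sides agree for all real values of x and y for which both sides are defined.

Conclusion: Yes, this is an identity.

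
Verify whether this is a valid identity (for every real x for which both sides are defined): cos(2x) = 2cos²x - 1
Yes, this is an identity.

Claim: cos(2x) = 2cos²x - 1.
Reasoning: cos(2x) = cos²x - sin²x. Replace sin²x by 1 - cos²x: cos²x - (1 - cos²x) = 2cos²x - 1.
So the two sides agree for every real x for which both sides are defined.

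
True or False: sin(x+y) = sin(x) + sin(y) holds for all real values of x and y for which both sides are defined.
False.

Claim: sin(x+y) = sin(x) + sin(y).
Test a specific point where both sides are defined: x = π/4, y = -π/6.
LHS = sin(x+y) ≈ 0.2588
RHS = sin(x) + sin(y) ≈ 0.2071
Since 0.2588 ≠ 0.2071, the equation fails at this point, so it cannot hold for all real values of x and y for which both sides are defined.
The correct expansion is sin(x+y) = sin(x)cos(y) + cos(x)sin(y); sine is not additive.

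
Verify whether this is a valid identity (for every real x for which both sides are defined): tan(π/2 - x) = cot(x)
Yes, this is an identity.

Claim: tan(π/2 - x) = cot(x).
Reasoning: tan(π/2 - x) = sin(π/2 - x)/cos(π/2 - x) = cos(x)/sin(x) = cot(x), using the cofunction identities sin(π/2 - x) = cos(x) and cos(π/2 - x) = sin(x).
So the two sides agree for every real x for which both sides are defined.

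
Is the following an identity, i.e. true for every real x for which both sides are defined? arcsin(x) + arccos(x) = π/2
Yes, this is an identity.

Claim: arcsin(x) + arccos(x) = π/2.
Reasoning: Both sides are defined for -1 ≤ x ≤ 1. Let θ = arcsin(x), so sin θ = x and θ ∈ [-π/2, π/2]. Then cos(π/2 - θ) = sin θ = x and π/2 - θ ∈ [0, π], which is exactly the range of arccos, so arccos(x) = π/2 - θ. Adding: arcsin(x) + arccos(x) = θ + (π/2 - θ) = π/2.
So the two sides agree for every real x for which both sides are defined.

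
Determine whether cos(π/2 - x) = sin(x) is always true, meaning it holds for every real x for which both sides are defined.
Claim: cos(π/2 - x) = sin(x).
Reasoning: Use cos(u - v) = cos(u)cos(v) + sin(u)sin(v) with u = π/2, v = x: cos(π/2)cos(x) + sin(π/2)sin(x) = 0·cos(x) + 1·sin(x) = sin(x).
So the two sides agree for every real x for which both sides are defined.

Conclusion: Yes, this is an identity.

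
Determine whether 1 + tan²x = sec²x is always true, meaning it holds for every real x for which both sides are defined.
Yes, this is an identity.

Claim: 1 + tan²x = sec²x.
Reasoning: Start from sin²x + cos²x = 1 and divide every term by cos²x (allowed wherever tan x and sec x are defined): tan²x + 1 = 1/cos²x = sec²x.
So the two sides agree for every real x for which both sides are defined.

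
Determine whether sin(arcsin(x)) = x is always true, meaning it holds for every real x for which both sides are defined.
Yes, this is an identity.

Claim: sin(arcsin(x)) = x.
Reasoning: For -1 ≤ x ≤ 1 (where arcsin is defined), arcsin(x) is by definition an angle whose sine equals x. Taking the sine of that angle returns x. (Note the other order, arcsin(sin x) = x, is NOT an identity.)
So the two sides agree for every real x for which both sides are defined.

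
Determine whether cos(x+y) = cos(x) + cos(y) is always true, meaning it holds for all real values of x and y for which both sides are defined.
Claim: cos(x+y) = cos(x) + cos(y).
Test a specific point where both sides are defined: x = π/2, y = -π/2.
LHS = cos(x+y) ≈ 1.0000
RHS = cos(x) + cos(y) ≈ 0.0000
Since 1.0000 ≠ 0.0000, the equation fails at this point, so it cannot hold for all real values of x and y for which both sides are defined.
The correct expansion is cos(x+y) = cos(x)cos(y) - sin(x)sin(y); cosine is not additive.

Conclusion: No, this is NOT an identity.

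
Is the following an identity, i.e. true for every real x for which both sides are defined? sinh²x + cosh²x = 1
No, this is NOT an identity.

Claim: sinh²x + cosh²x = 1.
Test a specific point where both sides are defined: x = -2.
LHS = sinh²x + cosh²x ≈ 27.3082
RHS = 1 ≈ 1.0000
Since 27.3082 ≠ 1.0000, the equation fails at this point, so it cannot hold for every real x for which both sides are defined.
The correct hyperbolic identity is cosh²x - sinh²x = 1 (a difference); the sum sinh²x + cosh²x equals cosh(2x).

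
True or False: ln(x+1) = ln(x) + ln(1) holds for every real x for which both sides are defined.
False.

Claim: ln(x+1) = ln(x) + ln(1).
Test a specific point where both sides are defined: x = 5.
LHS = ln(x+1) ≈ 1.7918
RHS = ln(x) + ln(1) ≈ 1.6094
Since 1.7918 ≠ 1.6094, the equation fails at this point, so it cannot hold for every real x for which both sides are defined.
ln(1) = 0, so the right side is just ln(x), which differs from ln(x+1).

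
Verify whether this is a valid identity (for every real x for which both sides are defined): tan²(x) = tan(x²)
No, this is NOT an identity.

Claim: tan²(x) = tan(x²).
Test a specific point where both sides are defined: x = 3π/4.
LHS = tan²(x) ≈ 1.0000
RHS = tan(x²) ≈ -0.8977
Since 1.0000 ≠ -0.8977, the equation fails at this point, so it cannot hold for every real x for which both sides are defined.
tan²(x) means (tan x)², squaring the output; tan(x²) squares the input. These are different functions.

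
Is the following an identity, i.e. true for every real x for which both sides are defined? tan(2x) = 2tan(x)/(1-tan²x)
Claim: tan(2x) = 2tan(x)/(1-tan²x).
Reasoning: tan(2x) = sin(2x)/cos(2x) = 2sin(x)cos(x) / (cos²x - sin²x). Divide numerator and denominator by cos²x: 2tan(x) / (1 - tan²x).
So the two sides agree for every real x for which both sides are defined.

Conclusion: Yes, this is an identity.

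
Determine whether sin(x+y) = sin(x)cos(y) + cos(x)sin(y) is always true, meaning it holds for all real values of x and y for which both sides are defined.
Yes, this is an identity.

Claim: sin(x+y) = sin(x)cos(y) + cos(x)sin(y).
Reasoning: By Euler's formula e^(i(x+y)) = e^(ix)·e^(iy) = (cos x + i·sin x)(cos y + i·sin y). The imaginary part of the left side is sin(x+y); the imaginary part of the product is sin(x)cos(y) + cos(x)sin(y).
So the two sides agree for all real values of x and y for which both sides are defined.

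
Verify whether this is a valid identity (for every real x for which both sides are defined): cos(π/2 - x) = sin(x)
Yes, this is an identity.

Claim: cos(π/2 - x) = sin(x).
Reasoning: Use cos(u - v) = cos(u)cos(v) + sin(u)sin(v) with u = π/2, v = x: cos(π/2)cos(x) + sin(π/2)sin(x) = 0·cos(x) + 1·sin(x) = sin(x).
So the two sides agree for every real x for which both sides are defined.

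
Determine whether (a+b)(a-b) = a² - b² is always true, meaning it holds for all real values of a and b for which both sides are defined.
Claim: (a+b)(a-b) = a² - b².
Reasoning: Expand: (a+b)(a-b) = a² - ab + ba - b² = a² - b² (the cross terms cancel).
So the two sides agree for all real values of a and b for which both sides are defined.

Conclusion: Yes, this is an identity.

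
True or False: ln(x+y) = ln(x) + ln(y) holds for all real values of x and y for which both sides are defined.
False.

Claim: ln(x+y) = ln(x) + ln(y).
Test a specific point where both sides are defined: x = 4, y = 5.
LHS = ln(x+y) ≈ 2.1972
RHS = ln(x) + ln(y) ≈ 2.9957
Since 2.1972 ≠ 2.9957, the equation fails at this point, so it cannot hold for all real values of x and y for which both sides are defined.
ln(x) + ln(y) = ln(xy), not ln(x+y).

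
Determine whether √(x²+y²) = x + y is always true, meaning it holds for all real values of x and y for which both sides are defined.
No, this is NOT an identity.

Claim: √(x²+y²) = x + y.
Test a specific point where both sides are defined: x = 1, y = 3.
LHS = √(x²+y²) ≈ 3.1623
RHS = x + y ≈ 4.0000
Since 3.1623 ≠ 4.0000, the equation fails at this point, so it cannot hold for all real values of x and y for which both sides are defined.
(x+y)² = x² + 2xy + y², not x² + y², so the square root does not split this way.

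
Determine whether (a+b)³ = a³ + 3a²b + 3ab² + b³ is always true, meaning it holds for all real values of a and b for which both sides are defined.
Yes, this is an identity.

Claim: (a+b)³ = a³ + 3a²b + 3ab² + b³.
Reasoning: (a+b)³ = (a+b)(a+b)² = (a+b)(a² + 2ab + b²) = a³ + 2a²b + ab² + a²b + 2ab² + b³ = a³ + 3a²b + 3ab² + b³.
So the two sides agree for all real values of a and b for which both sides are defined.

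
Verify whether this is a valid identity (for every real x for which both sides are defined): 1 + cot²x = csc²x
Yes, this is an identity.

Claim: 1 + cot²x = csc²x.
Reasoning: Start from sin²x + cos²x = 1 and divide every term by sin²x (allowed wherever cot x and csc x are defined): 1 + cot²x = 1/sin²x = csc²x.
So the two sides agree for every real x for which both sides are defined.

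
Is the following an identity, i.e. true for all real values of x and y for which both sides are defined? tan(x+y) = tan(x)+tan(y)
No, this is NOT an identity.

Claim: tan(x+y) = tan(x)+tan(y).
Test a specific point where both sides are defined: x = π/6, y = -π/3.
LHS = tan(x+y) ≈ -0.5774
RHS = tan(x)+tan(y) ≈ -1.1547
Since -0.5774 ≠ -1.1547, the equation fails at this point, so it cannot hold for all real values of x and y for which both sides are defined.
The correct formula is tan(x+y) = (tan(x) + tan(y))/(1 - tan(x)tan(y)).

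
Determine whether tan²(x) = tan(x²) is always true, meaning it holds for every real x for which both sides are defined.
Claim: tan²(x) = tan(x²).
Test a specific point where both sides are defined: x = π.
LHS = tan²(x) ≈ 0.0000
RHS = tan(x²) ≈ 0.4767
Since 0.0000 ≠ 0.4767, the equation fails at this point, so it cannot hold for every real x for which both sides are defined.
tan²(x) means (tan x)², squaring the output; tan(x²) squares the input. These are different functions.

Conclusion: No, this is NOT an identity.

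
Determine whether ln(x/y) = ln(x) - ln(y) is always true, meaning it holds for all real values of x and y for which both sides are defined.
Yes, this is an identity.

Claim: ln(x/y) = ln(x) - ln(y).
Reasoning: Both sides are simultaneously defined only when x, y > 0. Write x = e^p, y = e^q. Then x/y = e^(p-q), so ln(x/y) = p - q = ln(x) - ln(y).
So the two sides agree for all real values of x and y for which both sides are defined.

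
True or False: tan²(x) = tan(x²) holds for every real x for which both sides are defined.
Claim: tan²(x) = tan(x²).
Test a specific point where both sides are defined: x = -π/4.
LHS = tan²(x) ≈ 1.0000
RHS = tan(x²) ≈ 0.7092
Since 1.0000 ≠ 0.7092, the equation fails at this point, so it cannot hold for every real x for which both sides are defined.
tan²(x) means (tan x)², squaring the output; tan(x²) squares the input. These are different functions.

Conclusion: False.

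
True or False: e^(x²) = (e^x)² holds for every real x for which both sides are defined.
False.

Claim: e^(x²) = (e^x)².
Test a specific point where both sides are defined: x = 3/2.
LHS = e^(x²) ≈ 9.4877
RHS = (e^x)² ≈ 20.0855
Since 9.4877 ≠ 20.0855, the equation fails at this point, so it cannot hold for every real x for which both sides are defined.
(e^x)² = e^(2x), and 2x ≠ x² in general.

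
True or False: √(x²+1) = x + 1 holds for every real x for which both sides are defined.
Claim: √(x²+1) = x + 1.
Test a specific point where both sides are defined: x = 3.
LHS = √(x²+1) ≈ 3.1623
RHS = x + 1 ≈ 4.0000
Since 3.1623 ≠ 4.0000, the equation fails at this point, so it cannot hold for every real x for which both sides are defined.
(x+1)² = x² + 2x + 1 ≠ x² + 1 unless x = 0.

Conclusion: False.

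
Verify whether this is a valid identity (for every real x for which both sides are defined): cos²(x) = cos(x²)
No, this is NOT an identity.

Claim: cos²(x) = cos(x²).
Test a specific point where both sides are defined: x = π/4.
LHS = cos²(x) ≈ 0.5000
RHS = cos(x²) ≈ 0.8157
Since 0.5000 ≠ 0.8157, the equation fails at this point, so it cannot hold for every real x for which both sides are defined.
cos²(x) means (cos x)², squaring the output; cos(x²) squares the input. These are different functions.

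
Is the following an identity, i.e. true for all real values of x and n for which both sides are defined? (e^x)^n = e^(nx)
Yes, this is an identity.

Claim: (e^x)^n = e^(nx).
Reasoning: e^x is a positive real number, and for a positive base B and real exponent n, B^n = e^(n·ln B). With B = e^x, ln B = x, so (e^x)^n = e^(n·x).
So the two sides agree for all real values of x and n for which both sides are defined.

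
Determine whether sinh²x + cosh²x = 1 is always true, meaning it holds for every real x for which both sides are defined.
No, this is NOT an identity.

Claim: sinh²x + cosh²x = 1.
Test a specific point where both sides are defined: x = -2.
LHS = sinh²x + cosh²x ≈ 27.3082
RHS = 1 ≈ 1.0000
Since 27.3082 ≠ 1.0000, the equation fails at this point, so it cannot hold for every real x for which both sides are defined.
The correct hyperbolic identity is cosh²x - sinh²x = 1 (a difference); the sum sinh²x + cosh²x equals cosh(2x).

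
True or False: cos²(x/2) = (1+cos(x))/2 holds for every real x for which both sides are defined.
Claim: cos²(x/2) = (1+cos(x))/2.
Reasoning: Use cos(2θ) = 2cos²θ - 1 with θ = x/2: cos(x) = 2cos²(x/2) - 1. Solving for cos²(x/2) gives (1 + cos(x))/2.
So the two sides agree for every real x for which both sides are defined.

Conclusion: True.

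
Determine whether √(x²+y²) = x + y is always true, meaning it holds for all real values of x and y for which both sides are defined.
Claim: √(x²+y²) = x + y.
Test a specific point where both sides are defined: x = 1/2, y = 2.
LHS = √(x²+y²) ≈ 2.0616
RHS = x + y ≈ 2.5000
Since 2.0616 ≠ 2.5000, the equation fails at this point, so it cannot hold for all real values of x and y for which both sides are defined.
(x+y)² = x² + 2xy + y², not x² + y², so the square root does not split this way.

Conclusion: No, this is NOT an identity.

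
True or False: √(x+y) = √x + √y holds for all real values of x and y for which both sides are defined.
False.

Claim: √(x+y) = √x + √y.
Test a specific point where both sides are defined: x = 1/2, y = 4.
LHS = √(x+y) ≈ 2.1213
RHS = √x + √y ≈ 2.7071
Since 2.1213 ≠ 2.7071, the equation fails at this point, so it cannot hold for all real values of x and y for which both sides are defined.
Squaring the right side gives x + 2√(xy) + y, not x + y.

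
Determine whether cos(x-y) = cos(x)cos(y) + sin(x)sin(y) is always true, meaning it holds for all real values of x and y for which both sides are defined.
Yes, this is an identity.

Claim: cos(x-y) = cos(x)cos(y) + sin(x)sin(y).
Reasoning: Replace y by -y in cos(x+y) = cos(x)cos(y) - sin(x)sin(y) and use cos(-y) = cos(y), sin(-y) = -sin(y): cos(x-y) = cos(x)cos(y) + sin(x)sin(y).
So the two sides agree for all real values of x and y for which both sides are defined.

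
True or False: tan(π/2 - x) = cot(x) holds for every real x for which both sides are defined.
True.

Claim: tan(π/2 - x) = cot(x).
Reasoning: tan(π/2 - x) = sin(π/2 - x)/cos(π/2 - x) = cos(x)/sin(x) = cot(x), using the cofunction identities sin(π/2 - x) = cos(x) and cos(π/2 - x) = sin(x).
So the two sides agree for every real x for which both sides are defined.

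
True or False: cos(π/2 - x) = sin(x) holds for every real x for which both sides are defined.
Claim: cos(π/2 - x) = sin(x).
Reasoning: Use cos(u - v) = cos(u)cos(v) + sin(u)sin(v) with u = π/2, v = x: cos(π/2)cos(x) + sin(π/2)sin(x) = 0·cos(x) + 1·sin(x) = sin(x).
So the two sides agree for every real x for which both sides are defined.

Conclusion: True.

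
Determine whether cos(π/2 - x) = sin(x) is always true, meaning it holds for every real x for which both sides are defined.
Claim: cos(π/2 - x) = sin(x).
Reasoning: Use cos(u - v) = cos(u)cos(v) + sin(u)sin(v) with u = π/2, v = x: cos(π/2)cos(x) + sin(π/2)sin(x) = 0·cos(x) + 1·sin(x) = sin(x).
So the two sides agree for every real x for which both sides are defined.

Conclusion: Yes, this is an identity.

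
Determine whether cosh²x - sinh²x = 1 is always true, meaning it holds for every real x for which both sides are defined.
Yes, this is an identity.

Claim: cosh²x - sinh²x = 1.
Reasoning: With cosh(x) = (e^x + e^-x)/2 and sinh(x) = (e^x - e^-x)/2: cosh²x = (e^(2x) + 2 + e^(-2x))/4 and sinh²x = (e^(2x) - 2 + e^(-2x))/4. Subtracting leaves 4/4 = 1.
So the two sides agree for every real x for which both sides are defined.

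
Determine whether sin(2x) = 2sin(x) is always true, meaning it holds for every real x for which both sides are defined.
No, this is NOT an identity.

Claim: sin(2x) = 2sin(x).
Test a specific point where both sides are defined: x = π/2.
LHS = sin(2x) ≈ 0.0000
RHS = 2sin(x) ≈ 2.0000
Since 0.0000 ≠ 2.0000, the equation fails at this point, so it cannot hold for every real x for which both sides are defined.
The correct double-angle formula is sin(2x) = 2sin(x)cos(x).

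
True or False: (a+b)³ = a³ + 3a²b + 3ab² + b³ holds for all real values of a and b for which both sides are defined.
Claim: (a+b)³ = a³ + 3a²b + 3ab² + b³.
Reasoning: (a+b)³ = (a+b)(a+b)² = (a+b)(a² + 2ab + b²) = a³ + 2a²b + ab² + a²b + 2ab² + b³ = a³ + 3a²b + 3ab² + b³.
So the two sides agree for all real values of a and b for which both sides are defined.

Conclusion: True.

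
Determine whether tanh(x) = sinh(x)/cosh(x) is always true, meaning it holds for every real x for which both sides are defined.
Yes, this is an identity.

Claim: tanh(x) = sinh(x)/cosh(x).
Reasoning: tanh(x) is defined as sinh(x)/cosh(x) = (e^x - e^-x)/(e^x + e^-x); cosh(x) ≥ 1 is never zero, so this holds for every real x.
So the two sides agree for every real x for which both sides are defined.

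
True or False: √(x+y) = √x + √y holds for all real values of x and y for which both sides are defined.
False.

Claim: √(x+y) = √x + √y.
Test a specific point where both sides are defined: x = 4, y = 3/2.
LHS = √(x+y) ≈ 2.3452
RHS = √x + √y ≈ 3.2247
Since 2.3452 ≠ 3.2247, the equation fails at this point, so it cannot hold for all real values of x and y for which both sides are defined.
Squaring the right side gives x + 2√(xy) + y, not x + y.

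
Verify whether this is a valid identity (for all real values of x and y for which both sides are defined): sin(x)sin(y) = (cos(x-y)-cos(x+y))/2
Claim: sin(x)sin(y) = (cos(x-y)-cos(x+y))/2.
Reasoning: cos(x-y) = cos(x)cos(y) + sin(x)sin(y) and cos(x+y) = cos(x)cos(y) - sin(x)sin(y). Subtracting, cos(x-y) - cos(x+y) = 2sin(x)sin(y); divide by 2.
So the two sides agree for all real values of x and y for which both sides are defined.

Conclusion: Yes, this is an identity.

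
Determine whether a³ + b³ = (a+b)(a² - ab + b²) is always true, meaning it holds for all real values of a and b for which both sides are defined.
Claim: a³ + b³ = (a+b)(a² - ab + b²).
Reasoning: Expand the right side: (a+b)(a² - ab + b²) = a³ - a²b + ab² + a²b - ab² + b³ = a³ + b³ (the middle terms cancel in pairs).
So the two sides agree for all real values of a and b for which both sides are defined.

Conclusion: Yes, this is an identity.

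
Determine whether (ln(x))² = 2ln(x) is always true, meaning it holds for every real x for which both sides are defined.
No, this is NOT an identity.

Claim: (ln(x))² = 2ln(x).
Test a specific point where both sides are defined: x = 2.
LHS = (ln(x))² ≈ 0.4805
RHS = 2ln(x) ≈ 1.3863
Since 0.4805 ≠ 1.3863, the equation fails at this point, so it cannot hold for every real x for which both sides are defined.
2ln(x) equals ln(x²), which is not the same as (ln x)².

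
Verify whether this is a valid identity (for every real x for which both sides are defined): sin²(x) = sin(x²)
Claim: sin²(x) = sin(x²).
Test a specific point where both sides are defined: x = -π/6.
LHS = sin²(x) ≈ 0.2500
RHS = sin(x²) ≈ 0.2707
Since 0.2500 ≠ 0.2707, the equation fails at this point, so it cannot hold for every real x for which both sides are defined.
sin²(x) means (sin x)², squaring the output; sin(x²) squares the input. These are different functions.

Conclusion: No, this is NOT an identity.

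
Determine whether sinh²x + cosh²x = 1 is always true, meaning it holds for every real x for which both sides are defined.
No, this is NOT an identity.

Claim: sinh²x + cosh²x = 1.
Test a specific point where both sides are defined: x = -2.
LHS = sinh²x + cosh²x ≈ 27.3082
RHS = 1 ≈ 1.0000
Since 27.3082 ≠ 1.0000, the equation fails at this point, so it cannot hold for every real x for which both sides are defined.
The correct hyperbolic identity is cosh²x - sinh²x = 1 (a difference); the sum sinh²x + cosh²x equals cosh(2x).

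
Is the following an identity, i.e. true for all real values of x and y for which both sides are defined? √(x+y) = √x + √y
No, this is NOT an identity.

Claim: √(x+y) = √x + √y.
Test a specific point where both sides are defined: x = 5, y = 3.
LHS = √(x+y) ≈ 2.8284
RHS = √x + √y ≈ 3.9681
Since 2.8284 ≠ 3.9681, the equation fails at this point, so it cannot hold for all real values of x and y for which both sides are defined.
Squaring the right side gives x + 2√(xy) + y, not x + y.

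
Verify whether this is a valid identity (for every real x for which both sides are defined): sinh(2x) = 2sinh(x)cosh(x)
Yes, this is an identity.

Claim: sinh(2x) = 2sinh(x)cosh(x).
Reasoning: 2sinh(x)cosh(x) = 2 · (e^x - e^-x)/2 · (e^x + e^-x)/2 = (e^(2x) - e^(-2x))/2 = sinh(2x).
So the two sides agree for every real x for which both sides are defined.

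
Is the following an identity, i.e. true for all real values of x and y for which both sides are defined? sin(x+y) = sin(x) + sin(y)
No, this is NOT an identity.

Claim: sin(x+y) = sin(x) + sin(y).
Test a specific point where both sides are defined: x = -π/2, y = -π/4.
LHS = sin(x+y) ≈ -0.7071
RHS = sin(x) + sin(y) ≈ -1.7071
Since -0.7071 ≠ -1.7071, the equation fails at this point, so it cannot hold for all real values of x and y for which both sides are defined.
The correct expansion is sin(x+y) = sin(x)cos(y) + cos(x)sin(y); sine is not additive.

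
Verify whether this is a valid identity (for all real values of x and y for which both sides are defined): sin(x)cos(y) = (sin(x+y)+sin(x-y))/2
Claim: sin(x)cos(y) = (sin(x+y)+sin(x-y))/2.
Reasoning: sin(x+y) = sin(x)cos(y) + cos(x)sin(y) and sin(x-y) = sin(x)cos(y) - cos(x)sin(y). Adding, sin(x+y) + sin(x-y) = 2sin(x)cos(y); divide by 2.
So the two sides agree for all real values of x and y for which both sides are defined.

Conclusion: Yes, this is an identity.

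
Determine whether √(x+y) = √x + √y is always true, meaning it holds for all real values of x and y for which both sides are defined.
Claim: √(x+y) = √x + √y.
Test a specific point where both sides are defined: x = 3, y = 1.
LHS = √(x+y) ≈ 2.0000
RHS = √x + √y ≈ 2.7321
Since 2.0000 ≠ 2.7321, the equation fails at this point, so it cannot hold for all real values of x and y for which both sides are defined.
Squaring the right side gives x + 2√(xy) + y, not x + y.

Conclusion: No, this is NOT an identity.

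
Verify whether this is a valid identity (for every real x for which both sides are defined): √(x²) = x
No, this is NOT an identity.

Claim: √(x²) = x.
Test a specific point where both sides are defined: x = -2.
LHS = √(x²) ≈ 2.0000
RHS = x ≈ -2.0000
Since 2.0000 ≠ -2.0000, the equation fails at this point, so it cannot hold for every real x for which both sides are defined.
√(x²) = |x|, which differs from x whenever x < 0 (both sides are defined for every real x).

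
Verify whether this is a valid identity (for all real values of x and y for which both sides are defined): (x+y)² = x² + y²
No, this is NOT an identity.

Claim: (x+y)² = x² + y².
Test a specific point where both sides are defined: x = 3, y = 3.
LHS = (x+y)² ≈ 36.0000
RHS = x² + y² ≈ 18.0000
Since 36.0000 ≠ 18.0000, the equation fails at this point, so it cannot hold for all real values of x and y for which both sides are defined.
The correct expansion is (x+y)² = x² + 2xy + y²; the cross term 2xy is missing.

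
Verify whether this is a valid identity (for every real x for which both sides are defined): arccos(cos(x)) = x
No, this is NOT an identity.

Claim: arccos(cos(x)) = x.
Test a specific point where both sides are defined: x = -π/3.
LHS = arccos(cos(x)) ≈ 1.0472
RHS = x ≈ -1.0472
Since 1.0472 ≠ -1.0472, the equation fails at this point, so it cannot hold for every real x for which both sides are defined.
arccos only returns values in [0, π], so arccos(cos(x)) = x holds only for x in that interval, not for all real x.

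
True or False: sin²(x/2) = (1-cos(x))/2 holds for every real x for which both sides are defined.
Claim: sin²(x/2) = (1-cos(x))/2.
Reasoning: Use cos(2θ) = 1 - 2sin²θ with θ = x/2: cos(x) = 1 - 2sin²(x/2). Solving for sin²(x/2) gives (1 - cos(x))/2.
So the two sides agree for every real x for which both sides are defined.

Conclusion: True.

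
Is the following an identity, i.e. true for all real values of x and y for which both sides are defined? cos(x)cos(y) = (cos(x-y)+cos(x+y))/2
Yes, this is an identity.

Claim: cos(x)cos(y) = (cos(x-y)+cos(x+y))/2.
Reasoning: cos(x-y) = cos(x)cos(y) + sin(x)sin(y) and cos(x+y) = cos(x)cos(y) - sin(x)sin(y). Adding, cos(x-y) + cos(x+y) = 2cos(x)cos(y); divide by 2.
So the two sides agree for all real values of x and y for which both sides are defined.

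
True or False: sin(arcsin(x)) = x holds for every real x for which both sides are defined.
True.

Claim: sin(arcsin(x)) = x.
Reasoning: For -1 ≤ x ≤ 1 (where arcsin is defined), arcsin(x) is by definition an angle whose sine equals x. Taking the sine of that angle returns x. (Note the other order, arcsin(sin x) = x, is NOT an identity.)
So the two sides agree for every real x for which both sides are defined.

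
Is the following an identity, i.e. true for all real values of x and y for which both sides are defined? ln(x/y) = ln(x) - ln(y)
Yes, this is an identity.

Claim: ln(x/y) = ln(x) - ln(y).
Reasoning: Both sides are simultaneously defined only when x, y > 0. Write x = e^p, y = e^q. Then x/y = e^(p-q), so ln(x/y) = p - q = ln(x) - ln(y).
So the two sides agree for all real values of x and y for which both sides are defined.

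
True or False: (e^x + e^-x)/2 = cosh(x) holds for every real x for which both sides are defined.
Claim: (e^x + e^-x)/2 = cosh(x).
Reasoning: This is exactly the definition of the hyperbolic cosine: cosh(x) := (e^x + e^-x)/2.
So the two sides agree for every real x for which both sides are defined.

Conclusion: True.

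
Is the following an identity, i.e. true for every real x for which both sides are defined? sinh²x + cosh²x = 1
Claim: sinh²x + cosh²x = 1.
Test a specific point where both sides are defined: x = 1.
LHS = sinh²x + cosh²x ≈ 3.7622
RHS = 1 ≈ 1.0000
Since 3.7622 ≠ 1.0000, the equation fails at this point, so it cannot hold for every real x for which both sides are defined.
The correct hyperbolic identity is cosh²x - sinh²x = 1 (a difference); the sum sinh²x + cosh²x equals cosh(2x).

Conclusion: No, this is NOT an identity.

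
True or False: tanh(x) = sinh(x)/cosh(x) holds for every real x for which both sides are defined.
Claim: tanh(x) = sinh(x)/cosh(x).
Reasoning: tanh(x) is defined as sinh(x)/cosh(x) = (e^x - e^-x)/(e^x + e^-x); cosh(x) ≥ 1 is never zero, so this holds for every real x.
So the two sides agree for every real x for which both sides are defined.

Conclusion: True.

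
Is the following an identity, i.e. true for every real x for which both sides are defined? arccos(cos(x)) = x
Claim: arccos(cos(x)) = x.
Test a specific point where both sides are defined: x = -π/4.
LHS = arccos(cos(x)) ≈ 0.7854
RHS = x ≈ -0.7854
Since 0.7854 ≠ -0.7854, the equation fails at this point, so it cannot hold for every real x for which both sides are defined.
arccos only returns values in [0, π], so arccos(cos(x)) = x holds only for x in that interval, not for all real x.

Conclusion: No, this is NOT an identity.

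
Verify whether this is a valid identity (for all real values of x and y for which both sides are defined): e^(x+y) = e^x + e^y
Claim: e^(x+y) = e^x + e^y.
Test a specific point where both sides are defined: x = 3, y = -1.
LHS = e^(x+y) ≈ 7.3891
RHS = e^x + e^y ≈ 20.4534
Since 7.3891 ≠ 20.4534, the equation fails at this point, so it cannot hold for all real values of x and y for which both sides are defined.
The correct rule is e^(x+y) = e^x · e^y (a product, not a sum).

Conclusion: No, this is NOT an identity.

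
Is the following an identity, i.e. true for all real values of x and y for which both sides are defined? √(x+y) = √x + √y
Claim: √(x+y) = √x + √y.
Test a specific point where both sides are defined: x = 4, y = 3/2.
LHS = √(x+y) ≈ 2.3452
RHS = √x + √y ≈ 3.2247
Since 2.3452 ≠ 3.2247, the equation fails at this point, so it cannot hold for all real values of x and y for which both sides are defined.
Squaring the right side gives x + 2√(xy) + y, not x + y.

Conclusion: No, this is NOT an identity.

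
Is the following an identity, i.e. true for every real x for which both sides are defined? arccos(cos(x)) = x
No, this is NOT an identity.

Claim: arccos(cos(x)) = x.
Test a specific point where both sides are defined: x = -π/3.
LHS = arccos(cos(x)) ≈ 1.0472
RHS = x ≈ -1.0472
Since 1.0472 ≠ -1.0472, the equation fails at this point, so it cannot hold for every real x for which both sides are defined.
arccos only returns values in [0, π], so arccos(cos(x)) = x holds only for x in that interval, not for all real x.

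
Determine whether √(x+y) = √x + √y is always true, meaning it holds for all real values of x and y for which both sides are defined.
No, this is NOT an identity.

Claim: √(x+y) = √x + √y.
Test a specific point where both sides are defined: x = 3, y = 3.
LHS = √(x+y) ≈ 2.4495
RHS = √x + √y ≈ 3.4641
Since 2.4495 ≠ 3.4641, the equation fails at this point, so it cannot hold for all real values of x and y for which both sides are defined.
Squaring the right side gives x + 2√(xy) + y, not x + y.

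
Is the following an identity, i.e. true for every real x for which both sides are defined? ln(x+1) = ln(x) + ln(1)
Claim: ln(x+1) = ln(x) + ln(1).
Test a specific point where both sides are defined: x = 3.
LHS = ln(x+1) ≈ 1.3863
RHS = ln(x) + ln(1) ≈ 1.0986
Since 1.3863 ≠ 1.0986, the equation fails at this point, so it cannot hold for every real x for which both sides are defined.
ln(1) = 0, so the right side is just ln(x), which differs from ln(x+1).

Conclusion: No, this is NOT an identity.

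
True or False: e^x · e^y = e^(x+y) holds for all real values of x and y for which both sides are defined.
True.

Claim: e^x · e^y = e^(x+y).
Reasoning: This is the law of exponents for a common base: multiplying powers adds exponents. E.g. from the series, (Σ x^j/j!)(Σ y^k/k!) = Σ_m (Σ_{j+k=m} x^j y^k/(j!k!)) = Σ_m (x+y)^m/m! by the binomial theorem.
So the two sides agree for all real values of x and y for which both sides are defined.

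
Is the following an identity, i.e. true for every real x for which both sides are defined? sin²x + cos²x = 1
Claim: sin²x + cos²x = 1.
Reasoning: The point (cos x, sin x) lies on the unit circle X² + Y² = 1, so cos²x + sin²x = 1 for every real x.
So the two sides agree for every real x for which both sides are defined.

Conclusion: Yes, this is an identity.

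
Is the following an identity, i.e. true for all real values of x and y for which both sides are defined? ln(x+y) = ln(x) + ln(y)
No, this is NOT an identity.

Claim: ln(x+y) = ln(x) + ln(y).
Test a specific point where both sides are defined: x = 4, y = 3/2.
LHS = ln(x+y) ≈ 1.7047
RHS = ln(x) + ln(y) ≈ 1.7918
Since 1.7047 ≠ 1.7918, the equation fails at this point, so it cannot hold for all real values of x and y for which both sides are defined.
ln(x) + ln(y) = ln(xy), not ln(x+y).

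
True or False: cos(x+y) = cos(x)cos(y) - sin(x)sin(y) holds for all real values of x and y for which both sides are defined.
Claim: cos(x+y) = cos(x)cos(y) - sin(x)sin(y).
Reasoning: By Euler's formula e^(i(x+y)) = e^(ix)·e^(iy) = (cos x + i·sin x)(cos y + i·sin y). The real part of the left side is cos(x+y); the real part of the product is cos(x)cos(y) - sin(x)sin(y) (since i·i = -1).
So the two sides agree for all real values of x and y for which both sides are defined.

Conclusion: True.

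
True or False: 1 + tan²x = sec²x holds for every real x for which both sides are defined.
True.

Claim: 1 + tan²x = sec²x.
Reasoning: Start from sin²x + cos²x = 1 and divide every term by cos²x (allowed wherever tan x and sec x are defined): tan²x + 1 = 1/cos²x = sec²x.
So the two sides agree for every real x for which both sides are defined.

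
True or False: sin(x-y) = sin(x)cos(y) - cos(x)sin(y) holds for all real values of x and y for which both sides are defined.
Claim: sin(x-y) = sin(x)cos(y) - cos(x)sin(y).
Reasoning: Replace y by -y in sin(x+y) = sin(x)cos(y) + cos(x)sin(y) and use cos(-y) = cos(y), sin(-y) = -sin(y): sin(x-y) = sin(x)cos(y) - cos(x)sin(y).
So the two sides agree for all real values of x and y for which both sides are defined.

Conclusion: True.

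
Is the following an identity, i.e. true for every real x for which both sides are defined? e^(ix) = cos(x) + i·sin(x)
Claim: e^(ix) = cos(x) + i·sin(x).
Reasoning: Euler's formula. Expand e^(ix) = Σ (ix)^k / k!. Since i² = -1, the even-k terms are Σ (-1)^m x^(2m)/(2m)! = cos(x) and the odd-k terms are i · Σ (-1)^m x^(2m+1)/(2m+1)! = i·sin(x).
So the two sides agree for every real x for which both sides are defined.

Conclusion: Yes, this is an identity.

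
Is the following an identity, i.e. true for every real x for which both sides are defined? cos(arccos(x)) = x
Yes, this is an identity.

Claim: cos(arccos(x)) = x.
Reasoning: For -1 ≤ x ≤ 1 (where arccos is defined), arccos(x) is by definition an angle whose cosine equals x. Taking the cosine of that angle returns x. (Note the other order, arccos(cos x) = x, is NOT an identity.)
So the two sides agree for every real x for which both sides are defined.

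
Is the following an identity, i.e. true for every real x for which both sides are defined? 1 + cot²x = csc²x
Yes, this is an identity.

Claim: 1 + cot²x = csc²x.
Reasoning: Start from sin²x + cos²x = 1 and divide every term by sin²x (allowed wherever cot x and csc x are defined): 1 + cot²x = 1/sin²x = csc²x.
So the two sides agree for every real x for which both sides are defined.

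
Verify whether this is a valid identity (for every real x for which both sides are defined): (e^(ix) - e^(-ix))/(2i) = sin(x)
Yes, this is an identity.

Claim: (e^(ix) - e^(-ix))/(2i) = sin(x).
Reasoning: By Euler's formula e^(ix) = cos(x) + i·sin(x) and e^(-ix) = cos(x) - i·sin(x). Subtracting cancels the cosine terms: e^(ix) - e^(-ix) = 2i·sin(x); divide by 2i.
So the two sides agree for every real x for which both sides are defined.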